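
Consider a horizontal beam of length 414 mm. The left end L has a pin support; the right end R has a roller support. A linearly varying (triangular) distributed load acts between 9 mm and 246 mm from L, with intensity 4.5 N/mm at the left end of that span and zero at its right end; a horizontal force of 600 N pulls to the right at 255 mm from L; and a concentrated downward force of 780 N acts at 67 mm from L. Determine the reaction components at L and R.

L_x = -600.0 N, L_y = 1074 N, R_y = 239.6 N

Resultant of the triangular load: ½ × 4.5 × 237 = 533.25 N, acting at 88 mm from L (one-third of the span from the peak).
Taking moments about L: R_y·414 − (½·4.5·237)·88 − 780·67 = 0 → R_y = 99186/414 = 239.58 ≈ 239.6 N.
ΣF_y = 0: L_y + 239.58 − ½·4.5·237 − 780 = 0 → L_y = 1074 N.
ΣF_x = 0: L_x + 600 = 0 → L_x = -600.0 N.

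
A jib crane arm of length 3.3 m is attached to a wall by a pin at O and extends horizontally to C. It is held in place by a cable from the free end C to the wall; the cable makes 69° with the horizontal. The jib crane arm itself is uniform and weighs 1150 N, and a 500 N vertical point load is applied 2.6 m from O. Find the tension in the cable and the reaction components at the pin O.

T = 1038 N, O_x = 371.9 N, O_y = 681.1 N

ΣM about O: T·sin69°·3.3 − 1150·1.65 − 500·2.6 = 0 → T = 3197.5/(3.3·0.93358) = 1037.88 ≈ 1038 N.
ΣF_x = 0: O_x − T·cos69° = 0 → O_x = 1037.88 × 0.358368 = 371.9 N.
ΣF_y = 0: O_y + T·sin69° − 1150 − 500 = 0 → O_y = 1650 − 1037.88 × 0.93358 = 681.1 N.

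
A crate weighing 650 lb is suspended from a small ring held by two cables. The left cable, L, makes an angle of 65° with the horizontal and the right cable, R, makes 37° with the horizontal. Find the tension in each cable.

T_L = 530.7 lb, T_R = 280.8 lb

ΣF_x = 0: −T_L·cos65° + T_R·cos37° = 0 → T_R = 0.529175·T_L.
ΣF_y = 0: T_L·sin65° + T_R·sin37° = 650.
Substitute: T_L·(0.906308 + 0.529175·0.601815) = 650 → T_L = 530.71 ≈ 530.7 lb.
Then T_R = 0.529175 × 530.71 = 280.8 lb.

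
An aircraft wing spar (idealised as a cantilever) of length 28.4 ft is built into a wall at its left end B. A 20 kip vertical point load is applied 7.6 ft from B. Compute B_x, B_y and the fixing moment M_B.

ΣF_x = 0: B_x = 0.
ΣF_y = 0: B_y − 20 = 0 → B_y = 20.00 kip.
ΣM about B: M_B − 20·7.6 = 0 → M_B = 152.0 kip·ft.

B_x = 0, B_y = 20.00 kip, M_B = 152.0 kip·ft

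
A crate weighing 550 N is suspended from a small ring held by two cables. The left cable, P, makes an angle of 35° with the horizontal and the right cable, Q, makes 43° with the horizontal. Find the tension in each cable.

T_P = 411.2 N, T_Q = 460.6 N

ΣF_x = 0: −T_P·cos35° + T_Q·cos43° = 0 → T_Q = 1.12005·T_P.
ΣF_y = 0: T_P·sin35° + T_Q·sin43° = 550.
Substitute: T_P·(0.573576 + 1.12005·0.681998) = 550 → T_P = 411.231 ≈ 411.2 N.
Then T_Q = 1.12005 × 411.231 = 460.6 N.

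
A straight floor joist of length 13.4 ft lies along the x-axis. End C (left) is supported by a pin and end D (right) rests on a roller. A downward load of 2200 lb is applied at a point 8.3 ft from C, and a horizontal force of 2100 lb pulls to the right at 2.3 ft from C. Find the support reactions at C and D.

Taking moments about C: D_y·13.4 − 2200·8.3 = 0 → D_y = 18260/13.4 = 1362.69 ≈ 1363 lb.
ΣF_y = 0: C_y + 1362.69 − 2200 = 0 → C_y = 837.3 lb.
ΣF_x = 0: C_x + 2100 = 0 → C_x = -2100 lb.

C_x = -2100 lb, C_y = 837.3 lb, D_y = 1363 lb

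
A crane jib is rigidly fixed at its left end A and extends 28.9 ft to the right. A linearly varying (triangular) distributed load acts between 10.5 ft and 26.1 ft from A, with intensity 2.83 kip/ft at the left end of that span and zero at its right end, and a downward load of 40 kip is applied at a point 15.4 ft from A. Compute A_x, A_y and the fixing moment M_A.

Resultant of the triangular load: ½ × 2.83 × 15.6 = 22.074 kip, acting at 15.7 ft from A (one-third of the span from the peak).
ΣF_x = 0: A_x = 0.
ΣF_y = 0: A_y − ½·2.83·15.6 − 40 = 0 → A_y = 62.07 kip.
ΣM about A: M_A − (½·2.83·15.6)·15.7 − 40·15.4 = 0 → M_A = 962.6 kip·ft.

A_x = 0, A_y = 62.07 kip, M_A = 962.6 kip·ft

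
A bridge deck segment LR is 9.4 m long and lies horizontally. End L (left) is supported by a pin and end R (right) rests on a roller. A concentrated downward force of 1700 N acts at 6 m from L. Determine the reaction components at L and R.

Moments about L: R_y·9.4 − 1700·6 = 0 → R_y = 10200/9.4 = 1085.11 ≈ 1085 N.
ΣF_y = 0: L_y + 1085.11 − 1700 = 0 → L_y = 614.9 N.
ΣF_x = 0: no horizontal applied forces, so L_x = 0.

L_x = 0, L_y = 614.9 N, R_y = 1085 N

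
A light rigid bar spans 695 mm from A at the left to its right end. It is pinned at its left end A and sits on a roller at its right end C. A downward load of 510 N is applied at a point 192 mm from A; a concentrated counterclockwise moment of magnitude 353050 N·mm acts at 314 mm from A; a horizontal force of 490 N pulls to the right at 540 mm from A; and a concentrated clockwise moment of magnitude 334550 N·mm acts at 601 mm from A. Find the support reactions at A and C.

ΣM about A: C_y·695 − 510·192 + 353050 − 334550 = 0 → C_y = 79420/695 = 114.273 ≈ 114.3 N.
ΣF_y = 0: A_y + 114.273 − 510 = 0 → A_y = 395.7 N.
ΣF_x = 0: A_x + 490 = 0 → A_x = -490.0 N.

A_x = -490.0 N, A_y = 395.7 N, C_y = 114.3 N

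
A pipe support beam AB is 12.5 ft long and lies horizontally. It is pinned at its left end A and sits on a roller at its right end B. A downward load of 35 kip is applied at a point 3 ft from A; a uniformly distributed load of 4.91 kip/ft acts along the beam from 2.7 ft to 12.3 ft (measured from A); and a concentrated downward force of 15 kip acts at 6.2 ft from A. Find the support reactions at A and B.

A_x = 0, A_y = 53.01 kip, B_y = 44.12 kip

Resultant of the distributed load: 4.91 × 9.6 = 47.136 kip at 7.5 ft from A.
ΣM about A: B_y·12.5 − 35·3 − (4.91·9.6)·7.5 − 15·6.2 = 0 → B_y = 551.52/12.5 = 44.1216 ≈ 44.12 kip.
ΣF_y = 0: A_y + 44.1216 − 35 − 4.91·9.6 − 15 = 0 → A_y = 53.01 kip.
ΣF_x = 0: no horizontal applied forces, so A_x = 0.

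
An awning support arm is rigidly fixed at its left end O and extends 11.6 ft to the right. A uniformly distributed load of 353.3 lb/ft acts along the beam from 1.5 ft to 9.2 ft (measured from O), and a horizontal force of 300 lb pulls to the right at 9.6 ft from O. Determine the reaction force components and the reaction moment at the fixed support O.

O_x = -300.0 lb, O_y = 2720 lb, M_O = 14550 lb·ft

Resultant of the distributed load: 353.3 × 7.7 = 2720.41 lb at 5.35 ft from O.
ΣF_x = 0: O_x + 300 = 0 → O_x = -300.0 lb.
ΣF_y = 0: O_y − 353.3·7.7 = 0 → O_y = 2720 lb.
ΣM about O: M_O − (353.3·7.7)·5.35 = 0 → M_O = 14550 lb·ft.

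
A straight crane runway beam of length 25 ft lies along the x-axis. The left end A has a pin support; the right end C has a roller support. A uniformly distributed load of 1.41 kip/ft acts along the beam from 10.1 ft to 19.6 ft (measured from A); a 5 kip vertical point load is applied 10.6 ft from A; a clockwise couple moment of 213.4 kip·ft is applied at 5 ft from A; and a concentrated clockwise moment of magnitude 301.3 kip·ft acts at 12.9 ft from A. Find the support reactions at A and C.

A_x = 0, A_y = -12.27 kip, C_y = 30.66 kip

Resultant of the distributed load: 1.41 × 9.5 = 13.395 kip at 14.85 ft from A.
Taking moments about A: C_y·25 − (1.41·9.5)·14.85 − 5·10.6 − 213.4 − 301.3 = 0 → C_y = 766.61575/25 = 30.6646 ≈ 30.66 kip.
ΣF_y = 0: A_y + 30.6646 − 1.41·9.5 − 5 = 0 → A_y = -12.27 kip.
ΣF_x = 0: no horizontal applied forces, so A_x = 0.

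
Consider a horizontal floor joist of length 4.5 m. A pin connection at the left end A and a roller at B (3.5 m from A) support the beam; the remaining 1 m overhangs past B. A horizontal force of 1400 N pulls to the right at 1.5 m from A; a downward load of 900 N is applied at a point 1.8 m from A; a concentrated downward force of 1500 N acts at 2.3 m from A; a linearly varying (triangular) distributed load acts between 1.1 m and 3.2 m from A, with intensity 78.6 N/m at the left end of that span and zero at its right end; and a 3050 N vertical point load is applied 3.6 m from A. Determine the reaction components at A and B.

Resultant of the triangular load: ½ × 78.6 × 2.1 = 82.53 N, acting at 1.8 m from A (one-third of the span from the peak).
ΣM about A: B_y·3.5 − 900·1.8 − 1500·2.3 − (½·78.6·2.1)·1.8 − 3050·3.6 = 0 → B_y = 16198.554/3.5 = 4628.16 ≈ 4628 N.
ΣF_y = 0: A_y + 4628.16 − 900 − 1500 − ½·78.6·2.1 − 3050 = 0 → A_y = 904.4 N.
ΣF_x = 0: A_x + 1400 = 0 → A_x = -1400 N.

A_x = -1400 N, A_y = 904.4 N, B_y = 4628 N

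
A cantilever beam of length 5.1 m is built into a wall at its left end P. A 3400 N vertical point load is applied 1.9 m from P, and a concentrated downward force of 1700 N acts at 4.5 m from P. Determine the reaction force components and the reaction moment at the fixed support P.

ΣF_x = 0: P_x = 0.
ΣF_y = 0: P_y − 3400 − 1700 = 0 → P_y = 5100 N.
ΣM about P: M_P − 3400·1.9 − 1700·4.5 = 0 → M_P = 14110 N·m.

P_x = 0, P_y = 5100 N, M_P = 14110 N·m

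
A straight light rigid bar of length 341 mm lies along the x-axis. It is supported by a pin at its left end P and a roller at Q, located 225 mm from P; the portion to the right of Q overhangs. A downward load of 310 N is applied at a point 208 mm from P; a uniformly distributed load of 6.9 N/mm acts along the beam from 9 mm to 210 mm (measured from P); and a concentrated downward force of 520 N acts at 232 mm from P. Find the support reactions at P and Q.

P_x = 0, P_y = 719.2 N, Q_y = 1498 N

Resultant of the distributed load: 6.9 × 201 = 1386.9 N at 109.5 mm from P.
Moments about P: Q_y·225 − 310·208 − (6.9·201)·109.5 − 520·232 = 0 → Q_y = 336985.55/225 = 1497.71 ≈ 1498 N.
ΣF_y = 0: P_y + 1497.71 − 310 − 6.9·201 − 520 = 0 → P_y = 719.2 N.
ΣF_x = 0: no horizontal applied forces, so P_x = 0.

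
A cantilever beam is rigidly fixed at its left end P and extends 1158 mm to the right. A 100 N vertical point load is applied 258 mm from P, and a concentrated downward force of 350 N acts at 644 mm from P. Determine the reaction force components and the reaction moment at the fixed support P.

P_x = 0, P_y = 450.0 N, M_P = 251200 N·mm

ΣF_x = 0: P_x = 0.
ΣF_y = 0: P_y − 100 − 350 = 0 → P_y = 450.0 N.
ΣM about P: M_P − 100·258 − 350·644 = 0 → M_P = 251200 N·mm.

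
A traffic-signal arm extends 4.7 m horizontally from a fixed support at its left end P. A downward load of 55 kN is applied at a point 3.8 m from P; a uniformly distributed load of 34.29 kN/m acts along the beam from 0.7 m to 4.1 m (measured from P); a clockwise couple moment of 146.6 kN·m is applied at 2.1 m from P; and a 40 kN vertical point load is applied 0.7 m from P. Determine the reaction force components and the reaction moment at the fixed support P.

P_x = 0, P_y = 211.6 kN, M_P = 663.4 kN·m

Resultant of the distributed load: 34.29 × 3.4 = 116.586 kN at 2.4 m from P.
ΣF_x = 0: P_x = 0.
ΣF_y = 0: P_y − 55 − 34.29·3.4 − 40 = 0 → P_y = 211.6 kN.
ΣM about P: M_P − 55·3.8 − (34.29·3.4)·2.4 − 146.6 − 40·0.7 = 0 → M_P = 663.4 kN·m.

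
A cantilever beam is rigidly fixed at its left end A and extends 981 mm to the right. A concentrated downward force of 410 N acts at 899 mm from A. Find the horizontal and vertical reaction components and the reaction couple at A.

ΣF_x = 0: A_x = 0.
ΣF_y = 0: A_y − 410 = 0 → A_y = 410.0 N.
ΣM about A: M_A − 410·899 = 0 → M_A = 368600 N·mm.

A_x = 0, A_y = 410.0 N, M_A = 368600 N·mm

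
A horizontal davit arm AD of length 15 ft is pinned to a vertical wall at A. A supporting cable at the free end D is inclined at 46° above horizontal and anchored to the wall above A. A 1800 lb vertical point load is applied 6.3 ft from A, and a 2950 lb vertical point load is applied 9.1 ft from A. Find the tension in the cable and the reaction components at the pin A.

ΣM about A: T·sin46°·15 − 1800·6.3 − 2950·9.1 = 0 → T = 38185/(15·0.71934) = 3538.89 ≈ 3539 lb.
ΣF_x = 0: A_x − T·cos46° = 0 → A_x = 3538.89 × 0.694658 = 2458 lb.
ΣF_y = 0: A_y + T·sin46° − 1800 − 2950 = 0 → A_y = 4750 − 3538.89 × 0.71934 = 2204 lb.

T = 3539 lb, A_x = 2458 lb, A_y = 2204 lb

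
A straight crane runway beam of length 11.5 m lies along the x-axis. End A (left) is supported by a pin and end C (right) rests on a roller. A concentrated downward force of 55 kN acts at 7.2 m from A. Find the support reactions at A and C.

A_x = 0, A_y = 20.57 kN, C_y = 34.43 kN

ΣM about A: C_y·11.5 − 55·7.2 = 0 → C_y = 396/11.5 = 34.4348 ≈ 34.43 kN.
ΣF_y = 0: A_y + 34.4348 − 55 = 0 → A_y = 20.57 kN.
ΣF_x = 0: no horizontal applied forces, so A_x = 0.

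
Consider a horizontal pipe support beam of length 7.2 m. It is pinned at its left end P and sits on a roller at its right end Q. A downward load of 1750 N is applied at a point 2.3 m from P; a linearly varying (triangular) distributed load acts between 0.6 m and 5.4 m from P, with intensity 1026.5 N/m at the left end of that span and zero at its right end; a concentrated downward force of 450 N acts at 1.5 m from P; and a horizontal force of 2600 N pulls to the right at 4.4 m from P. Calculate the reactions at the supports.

Resultant of the triangular load: ½ × 1026.5 × 4.8 = 2463.6 N, acting at 2.2 m from P (one-third of the span from the peak).
Taking moments about P: Q_y·7.2 − 1750·2.3 − (½·1026.5·4.8)·2.2 − 450·1.5 = 0 → Q_y = 10119.92/7.2 = 1405.54 ≈ 1406 N.
ΣF_y = 0: P_y + 1405.54 − 1750 − ½·1026.5·4.8 − 450 = 0 → P_y = 3258 N.
ΣF_x = 0: P_x + 2600 = 0 → P_x = -2600 N.

P_x = -2600 N, P_y = 3258 N, Q_y = 1406 N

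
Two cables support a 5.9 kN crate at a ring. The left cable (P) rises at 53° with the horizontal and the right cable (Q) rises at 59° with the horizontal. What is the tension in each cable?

T_P = 3.277 kN, T_Q = 3.830 kN

ΣF_x = 0: −T_P·cos53° + T_Q·cos59° = 0 → T_Q = 1.16849·T_P.
ΣF_y = 0: T_P·sin53° + T_Q·sin59° = 5.9.
Substitute: T_P·(0.798636 + 1.16849·0.857167) = 5.9 → T_P = 3.27736 ≈ 3.277 kN.
Then T_Q = 1.16849 × 3.27736 = 3.830 kN.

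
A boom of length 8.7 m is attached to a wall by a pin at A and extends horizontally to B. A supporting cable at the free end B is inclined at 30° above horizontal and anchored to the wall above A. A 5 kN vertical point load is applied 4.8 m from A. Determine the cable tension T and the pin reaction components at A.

T = 5.517 kN, A_x = 4.778 kN, A_y = 2.241 kN

ΣM about A: T·sin30°·8.7 − 5·4.8 = 0 → T = 24/(8.7·0.5) = 5.51724 ≈ 5.517 kN.
ΣF_x = 0: A_x − T·cos30° = 0 → A_x = 5.51724 × 0.866025 = 4.778 kN.
ΣF_y = 0: A_y + T·sin30° − 5 = 0 → A_y = 5 − 5.51724 × 0.5 = 2.241 kN.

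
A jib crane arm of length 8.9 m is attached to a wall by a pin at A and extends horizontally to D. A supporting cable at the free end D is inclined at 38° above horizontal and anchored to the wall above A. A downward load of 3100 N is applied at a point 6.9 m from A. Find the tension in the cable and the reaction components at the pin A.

T = 3904 N, A_x = 3076 N, A_y = 696.6 N

ΣM about A: T·sin38°·8.9 − 3100·6.9 = 0 → T = 21390/(8.9·0.615661) = 3903.72 ≈ 3904 N.
ΣF_x = 0: A_x − T·cos38° = 0 → A_x = 3903.72 × 0.788011 = 3076 N.
ΣF_y = 0: A_y + T·sin38° − 3100 = 0 → A_y = 3100 − 3903.72 × 0.615661 = 696.6 N.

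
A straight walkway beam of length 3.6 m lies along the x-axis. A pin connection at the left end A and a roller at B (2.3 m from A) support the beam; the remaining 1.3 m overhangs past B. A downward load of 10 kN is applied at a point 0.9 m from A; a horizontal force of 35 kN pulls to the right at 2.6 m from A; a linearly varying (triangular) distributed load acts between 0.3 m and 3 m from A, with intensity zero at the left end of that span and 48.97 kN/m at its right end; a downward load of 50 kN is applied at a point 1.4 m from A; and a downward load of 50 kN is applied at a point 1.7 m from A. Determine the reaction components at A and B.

Resultant of the triangular load: ½ × 48.97 × 2.7 = 66.1095 kN, acting at 2.1 m from A (one-third of the span from the peak).
ΣM about A: B_y·2.3 − 10·0.9 − (½·48.97·2.7)·2.1 − 50·1.4 − 50·1.7 = 0 → B_y = 302.82995/2.3 = 131.665 ≈ 131.7 kN.
ΣF_y = 0: A_y + 131.665 − 10 − ½·48.97·2.7 − 50 − 50 = 0 → A_y = 44.44 kN.
ΣF_x = 0: A_x + 35 = 0 → A_x = -35.00 kN.

A_x = -35.00 kN, A_y = 44.44 kN, B_y = 131.7 kN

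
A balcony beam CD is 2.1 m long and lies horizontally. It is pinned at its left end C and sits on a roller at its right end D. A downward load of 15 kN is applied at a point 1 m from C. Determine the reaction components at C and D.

C_x = 0, C_y = 7.857 kN, D_y = 7.143 kN

Taking moments about C: D_y·2.1 − 15·1 = 0 → D_y = 15/2.1 = 7.14286 ≈ 7.143 kN.
ΣF_y = 0: C_y + 7.14286 − 15 = 0 → C_y = 7.857 kN.
ΣF_x = 0: no horizontal applied forces, so C_x = 0.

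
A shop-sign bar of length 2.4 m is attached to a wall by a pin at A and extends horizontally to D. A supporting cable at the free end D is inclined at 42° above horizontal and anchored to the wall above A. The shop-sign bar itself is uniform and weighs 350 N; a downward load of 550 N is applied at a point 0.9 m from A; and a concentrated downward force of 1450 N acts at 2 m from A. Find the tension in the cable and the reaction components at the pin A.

ΣM about A: T·sin42°·2.4 − 350·1.2 − 550·0.9 − 1450·2 = 0 → T = 3815/(2.4·0.669131) = 2375.59 ≈ 2376 N.
ΣF_x = 0: A_x − T·cos42° = 0 → A_x = 2375.59 × 0.743145 = 1765 N.
ΣF_y = 0: A_y + T·sin42° − 350 − 550 − 1450 = 0 → A_y = 2350 − 2375.59 × 0.669131 = 760.4 N.

T = 2376 N, A_x = 1765 N, A_y = 760.4 N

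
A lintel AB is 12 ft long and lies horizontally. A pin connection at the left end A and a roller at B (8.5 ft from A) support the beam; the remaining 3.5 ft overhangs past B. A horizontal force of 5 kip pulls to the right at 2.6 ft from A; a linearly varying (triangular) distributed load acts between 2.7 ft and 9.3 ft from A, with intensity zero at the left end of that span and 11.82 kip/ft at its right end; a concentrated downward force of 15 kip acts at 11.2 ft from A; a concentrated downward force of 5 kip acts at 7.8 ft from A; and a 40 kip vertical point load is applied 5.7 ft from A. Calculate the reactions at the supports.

A_x = -5.000 kip, A_y = 15.25 kip, B_y = 83.76 kip

Resultant of the triangular load: ½ × 11.82 × 6.6 = 39.006 kip, acting at 7.1 ft from A (one-third of the span from the peak).
Moments about A: B_y·8.5 − (½·11.82·6.6)·7.1 − 15·11.2 − 5·7.8 − 40·5.7 = 0 → B_y = 711.9426/8.5 = 83.758 ≈ 83.76 kip.
ΣF_y = 0: A_y + 83.758 − ½·11.82·6.6 − 15 − 5 − 40 = 0 → A_y = 15.25 kip.
ΣF_x = 0: A_x + 5 = 0 → A_x = -5.000 kip.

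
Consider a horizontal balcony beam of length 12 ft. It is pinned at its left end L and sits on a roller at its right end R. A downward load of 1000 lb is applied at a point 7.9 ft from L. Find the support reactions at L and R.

L_x = 0, L_y = 341.7 lb, R_y = 658.3 lb

Moments about L: R_y·12 − 1000·7.9 = 0 → R_y = 7900/12 = 658.333 ≈ 658.3 lb.
ΣF_y = 0: L_y + 658.333 − 1000 = 0 → L_y = 341.7 lb.
ΣF_x = 0: no horizontal applied forces, so L_x = 0.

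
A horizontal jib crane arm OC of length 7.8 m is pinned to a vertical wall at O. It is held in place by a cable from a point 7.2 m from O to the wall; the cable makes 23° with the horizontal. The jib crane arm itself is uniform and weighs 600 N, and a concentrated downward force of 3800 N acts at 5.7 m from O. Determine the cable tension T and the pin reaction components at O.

ΣM about O: T·sin23°·7.2 − 600·3.9 − 3800·5.7 = 0 → T = 24000/(7.2·0.390731) = 8531.02 ≈ 8531 N.
ΣF_x = 0: O_x − T·cos23° = 0 → O_x = 8531.02 × 0.920505 = 7853 N.
ΣF_y = 0: O_y + T·sin23° − 600 − 3800 = 0 → O_y = 4400 − 8531.02 × 0.390731 = 1067 N.

T = 8531 N, O_x = 7853 N, O_y = 1067 N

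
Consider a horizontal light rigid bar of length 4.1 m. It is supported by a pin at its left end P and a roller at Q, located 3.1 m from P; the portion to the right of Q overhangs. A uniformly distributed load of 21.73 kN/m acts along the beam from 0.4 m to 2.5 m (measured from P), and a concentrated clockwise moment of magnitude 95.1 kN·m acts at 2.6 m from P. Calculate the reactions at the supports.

P_x = 0, P_y = -6.389 kN, Q_y = 52.02 kN

Resultant of the distributed load: 21.73 × 2.1 = 45.633 kN at 1.45 m from P.
Moments about P: Q_y·3.1 − (21.73·2.1)·1.45 − 95.1 = 0 → Q_y = 161.26785/3.1 = 52.0219 ≈ 52.02 kN.
ΣF_y = 0: P_y + 52.0219 − 21.73·2.1 = 0 → P_y = -6.389 kN.
ΣF_x = 0: no horizontal applied forces, so P_x = 0.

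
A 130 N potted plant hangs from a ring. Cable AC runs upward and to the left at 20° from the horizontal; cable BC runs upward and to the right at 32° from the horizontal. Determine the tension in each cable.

ΣF_x = 0: −T_AC·cos20° + T_BC·cos32° = 0 → T_BC = 1.10807·T_AC.
ΣF_y = 0: T_AC·sin20° + T_BC·sin32° = 130.
Substitute: T_AC·(0.34202 + 1.10807·0.529919) = 130 → T_AC = 139.904 ≈ 139.9 N.
Then T_BC = 1.10807 × 139.904 = 155.0 N.

T_AC = 139.9 N, T_BC = 155.0 N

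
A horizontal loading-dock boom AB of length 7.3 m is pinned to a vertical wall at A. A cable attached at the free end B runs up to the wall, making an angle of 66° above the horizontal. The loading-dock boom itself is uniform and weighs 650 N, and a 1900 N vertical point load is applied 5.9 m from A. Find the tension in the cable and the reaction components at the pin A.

ΣM about A: T·sin66°·7.3 − 650·3.65 − 1900·5.9 = 0 → T = 13582.5/(7.3·0.913545) = 2036.7 ≈ 2037 N.
ΣF_x = 0: A_x − T·cos66° = 0 → A_x = 2036.7 × 0.406737 = 828.4 N.
ΣF_y = 0: A_y + T·sin66° − 650 − 1900 = 0 → A_y = 2550 − 2036.7 × 0.913545 = 689.4 N.

T = 2037 N, A_x = 828.4 N, A_y = 689.4 N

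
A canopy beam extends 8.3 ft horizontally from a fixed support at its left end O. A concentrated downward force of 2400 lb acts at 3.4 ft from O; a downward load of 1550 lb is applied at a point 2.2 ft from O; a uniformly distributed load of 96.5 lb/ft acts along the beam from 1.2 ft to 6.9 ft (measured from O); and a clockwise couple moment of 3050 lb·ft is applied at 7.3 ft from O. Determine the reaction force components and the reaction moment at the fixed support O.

O_x = 0, O_y = 4500 lb, M_O = 16850 lb·ft

Resultant of the distributed load: 96.5 × 5.7 = 550.05 lb at 4.05 ft from O.
ΣF_x = 0: O_x = 0.
ΣF_y = 0: O_y − 2400 − 1550 − 96.5·5.7 = 0 → O_y = 4500 lb.
ΣM about O: M_O − 2400·3.4 − 1550·2.2 − (96.5·5.7)·4.05 − 3050 = 0 → M_O = 16850 lb·ft.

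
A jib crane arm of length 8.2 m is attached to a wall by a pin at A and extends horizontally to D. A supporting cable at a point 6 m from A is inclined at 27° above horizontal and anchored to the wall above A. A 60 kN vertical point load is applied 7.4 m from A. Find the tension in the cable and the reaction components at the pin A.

T = 163.0 kN, A_x = 145.2 kN, A_y = -14.00 kN

ΣM about A: T·sin27°·6 − 60·7.4 = 0 → T = 444/(6·0.45399) = 162.999 ≈ 163.0 kN.
ΣF_x = 0: A_x − T·cos27° = 0 → A_x = 162.999 × 0.891007 = 145.2 kN.
ΣF_y = 0: A_y + T·sin27° − 60 = 0 → A_y = 60 − 162.999 × 0.45399 = -14.00 kN.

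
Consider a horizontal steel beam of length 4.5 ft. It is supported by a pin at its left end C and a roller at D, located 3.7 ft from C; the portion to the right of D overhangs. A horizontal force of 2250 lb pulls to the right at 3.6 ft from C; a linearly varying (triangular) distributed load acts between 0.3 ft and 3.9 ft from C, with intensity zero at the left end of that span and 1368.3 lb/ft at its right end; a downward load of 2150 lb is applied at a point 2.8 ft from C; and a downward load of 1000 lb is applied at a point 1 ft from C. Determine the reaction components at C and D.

Resultant of the triangular load: ½ × 1368.3 × 3.6 = 2462.94 lb, acting at 2.7 ft from C (one-third of the span from the peak).
Moments about C: D_y·3.7 − (½·1368.3·3.6)·2.7 − 2150·2.8 − 1000·1 = 0 → D_y = 13669.938/3.7 = 3694.58 ≈ 3695 lb.
ΣF_y = 0: C_y + 3694.58 − ½·1368.3·3.6 − 2150 − 1000 = 0 → C_y = 1918 lb.
ΣF_x = 0: C_x + 2250 = 0 → C_x = -2250 lb.

C_x = -2250 lb, C_y = 1918 lb, D_y = 3695 lb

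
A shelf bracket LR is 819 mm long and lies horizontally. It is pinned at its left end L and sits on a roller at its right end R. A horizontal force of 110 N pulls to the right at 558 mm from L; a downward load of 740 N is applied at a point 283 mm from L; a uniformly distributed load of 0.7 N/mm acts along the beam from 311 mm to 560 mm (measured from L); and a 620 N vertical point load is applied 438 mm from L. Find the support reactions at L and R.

Resultant of the distributed load: 0.7 × 249 = 174.3 N at 435.5 mm from L.
Moments about L: R_y·819 − 740·283 − (0.7·249)·435.5 − 620·438 = 0 → R_y = 556887.65/819 = 679.961 ≈ 680.0 N.
ΣF_y = 0: L_y + 679.961 − 740 − 0.7·249 − 620 = 0 → L_y = 854.3 N.
ΣF_x = 0: L_x + 110 = 0 → L_x = -110.0 N.

L_x = -110.0 N, L_y = 854.3 N, R_y = 680.0 N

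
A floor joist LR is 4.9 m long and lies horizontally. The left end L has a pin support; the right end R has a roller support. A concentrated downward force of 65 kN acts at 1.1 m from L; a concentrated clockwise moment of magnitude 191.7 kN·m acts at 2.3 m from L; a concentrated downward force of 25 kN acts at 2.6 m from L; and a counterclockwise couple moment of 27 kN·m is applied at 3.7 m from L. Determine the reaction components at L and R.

L_x = 0, L_y = 28.53 kN, R_y = 61.47 kN

Taking moments about L: R_y·4.9 − 65·1.1 − 191.7 − 25·2.6 + 27 = 0 → R_y = 301.2/4.9 = 61.4694 ≈ 61.47 kN.
ΣF_y = 0: L_y + 61.4694 − 65 − 25 = 0 → L_y = 28.53 kN.
ΣF_x = 0: no horizontal applied forces, so L_x = 0.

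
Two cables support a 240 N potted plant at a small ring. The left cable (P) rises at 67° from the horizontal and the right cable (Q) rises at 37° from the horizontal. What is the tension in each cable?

ΣF_x = 0: −T_P·cos67° + T_Q·cos37° = 0 → T_Q = 0.489248·T_P.
ΣF_y = 0: T_P·sin67° + T_Q·sin37° = 240.
Substitute: T_P·(0.920505 + 0.489248·0.601815) = 240 → T_P = 197.54 ≈ 197.5 N.
Then T_Q = 0.489248 × 197.54 = 96.65 N.

T_P = 197.5 N, T_Q = 96.65 N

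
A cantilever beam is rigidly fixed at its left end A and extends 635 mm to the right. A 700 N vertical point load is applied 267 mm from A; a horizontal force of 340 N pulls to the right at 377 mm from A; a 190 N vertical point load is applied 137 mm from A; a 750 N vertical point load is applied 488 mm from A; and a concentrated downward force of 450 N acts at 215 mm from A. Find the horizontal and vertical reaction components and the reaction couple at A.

ΣF_x = 0: A_x + 340 = 0 → A_x = -340.0 N.
ΣF_y = 0: A_y − 700 − 190 − 750 − 450 = 0 → A_y = 2090 N.
ΣM about A: M_A − 700·267 − 190·137 − 750·488 − 450·215 = 0 → M_A = 675700 N·mm.

A_x = -340.0 N, A_y = 2090 N, M_A = 675700 N·mm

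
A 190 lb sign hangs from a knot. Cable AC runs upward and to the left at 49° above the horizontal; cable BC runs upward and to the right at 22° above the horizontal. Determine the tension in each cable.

ΣF_x = 0: −T_AC·cos49° + T_BC·cos22° = 0 → T_BC = 0.707582·T_AC.
ΣF_y = 0: T_AC·sin49° + T_BC·sin22° = 190.
Substitute: T_AC·(0.75471 + 0.707582·0.374607) = 190 → T_AC = 186.316 ≈ 186.3 lb.
Then T_BC = 0.707582 × 186.316 = 131.8 lb.

T_AC = 186.3 lb, T_BC = 131.8 lb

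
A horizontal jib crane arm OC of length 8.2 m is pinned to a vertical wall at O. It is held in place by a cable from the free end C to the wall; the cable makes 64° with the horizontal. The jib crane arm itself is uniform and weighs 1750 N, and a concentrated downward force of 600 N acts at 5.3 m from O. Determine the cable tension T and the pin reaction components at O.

T = 1405 N, O_x = 615.9 N, O_y = 1087 N

ΣM about O: T·sin64°·8.2 − 1750·4.1 − 600·5.3 = 0 → T = 10355/(8.2·0.898794) = 1405 N.
ΣF_x = 0: O_x − T·cos64° = 0 → O_x = 1405 × 0.438371 = 615.9 N.
ΣF_y = 0: O_y + T·sin64° − 1750 − 600 = 0 → O_y = 2350 − 1405 × 0.898794 = 1087 N.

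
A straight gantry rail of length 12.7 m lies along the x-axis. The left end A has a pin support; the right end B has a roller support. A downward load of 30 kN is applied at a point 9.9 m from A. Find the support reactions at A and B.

A_x = 0, A_y = 6.614 kN, B_y = 23.39 kN

Taking moments about A: B_y·12.7 − 30·9.9 = 0 → B_y = 297/12.7 = 23.3858 ≈ 23.39 kN.
ΣF_y = 0: A_y + 23.3858 − 30 = 0 → A_y = 6.614 kN.
ΣF_x = 0: no horizontal applied forces, so A_x = 0.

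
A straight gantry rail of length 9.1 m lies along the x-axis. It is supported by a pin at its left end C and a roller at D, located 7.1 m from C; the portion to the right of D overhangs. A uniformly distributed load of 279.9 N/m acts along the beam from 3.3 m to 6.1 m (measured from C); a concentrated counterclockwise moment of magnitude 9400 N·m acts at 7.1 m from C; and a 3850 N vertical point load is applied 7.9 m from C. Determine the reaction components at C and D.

Resultant of the distributed load: 279.9 × 2.8 = 783.72 N at 4.7 m from C.
Moments about C: D_y·7.1 − (279.9·2.8)·4.7 + 9400 − 3850·7.9 = 0 → D_y = 24698.484/7.1 = 3478.66 ≈ 3479 N.
ΣF_y = 0: C_y + 3478.66 − 279.9·2.8 − 3850 = 0 → C_y = 1155 N.
ΣF_x = 0: no horizontal applied forces, so C_x = 0.

C_x = 0, C_y = 1155 N, D_y = 3479 N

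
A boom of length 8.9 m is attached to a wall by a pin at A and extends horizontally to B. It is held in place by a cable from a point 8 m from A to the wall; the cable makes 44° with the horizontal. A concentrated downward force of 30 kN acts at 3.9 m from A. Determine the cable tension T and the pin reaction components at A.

T = 21.05 kN, A_x = 15.14 kN, A_y = 15.38 kN

ΣM about A: T·sin44°·8 − 30·3.9 = 0 → T = 117/(8·0.694658) = 21.0535 ≈ 21.05 kN.
ΣF_x = 0: A_x − T·cos44° = 0 → A_x = 21.0535 × 0.71934 = 15.14 kN.
ΣF_y = 0: A_y + T·sin44° − 30 = 0 → A_y = 30 − 21.0535 × 0.694658 = 15.38 kN.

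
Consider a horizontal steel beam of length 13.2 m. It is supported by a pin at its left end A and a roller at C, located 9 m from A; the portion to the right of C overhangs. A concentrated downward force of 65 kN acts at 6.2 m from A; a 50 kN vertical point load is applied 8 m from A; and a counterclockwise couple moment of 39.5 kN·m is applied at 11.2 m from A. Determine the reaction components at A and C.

ΣM about A: C_y·9 − 65·6.2 − 50·8 + 39.5 = 0 → C_y = 763.5/9 = 84.8333 ≈ 84.83 kN.
ΣF_y = 0: A_y + 84.8333 − 65 − 50 = 0 → A_y = 30.17 kN.
ΣF_x = 0: no horizontal applied forces, so A_x = 0.

A_x = 0, A_y = 30.17 kN, C_y = 84.83 kN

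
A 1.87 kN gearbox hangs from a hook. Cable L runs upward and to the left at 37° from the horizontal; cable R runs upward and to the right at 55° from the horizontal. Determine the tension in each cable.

ΣF_x = 0: −T_L·cos37° + T_R·cos55° = 0 → T_R = 1.39238·T_L.
ΣF_y = 0: T_L·sin37° + T_R·sin55° = 1.87.
Substitute: T_L·(0.601815 + 1.39238·0.819152) = 1.87 → T_L = 1.07324 ≈ 1.073 kN.
Then T_R = 1.39238 × 1.07324 = 1.494 kN.

T_L = 1.073 kN, T_R = 1.494 kN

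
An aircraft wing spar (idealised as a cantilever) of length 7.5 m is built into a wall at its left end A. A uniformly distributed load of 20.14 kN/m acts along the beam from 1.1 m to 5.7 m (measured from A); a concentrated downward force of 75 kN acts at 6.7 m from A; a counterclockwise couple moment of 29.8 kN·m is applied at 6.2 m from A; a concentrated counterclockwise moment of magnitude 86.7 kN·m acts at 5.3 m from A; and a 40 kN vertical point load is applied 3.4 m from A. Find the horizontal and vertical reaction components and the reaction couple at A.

Resultant of the distributed load: 20.14 × 4.6 = 92.644 kN at 3.4 m from A.
ΣF_x = 0: A_x = 0.
ΣF_y = 0: A_y − 20.14·4.6 − 75 − 40 = 0 → A_y = 207.6 kN.
ΣM about A: M_A − (20.14·4.6)·3.4 − 75·6.7 + 29.8 + 86.7 − 40·3.4 = 0 → M_A = 837.0 kN·m.

A_x = 0, A_y = 207.6 kN, M_A = 837.0 kN·m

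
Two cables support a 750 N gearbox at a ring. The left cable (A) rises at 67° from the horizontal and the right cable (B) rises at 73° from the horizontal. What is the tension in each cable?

T_A = 341.1 N, T_B = 455.9 N

ΣF_x = 0: −T_A·cos67° + T_B·cos73° = 0 → T_B = 1.33642·T_A.
ΣF_y = 0: T_A·sin67° + T_B·sin73° = 750.
Substitute: T_A·(0.920505 + 1.33642·0.956305) = 750 → T_A = 341.137 ≈ 341.1 N.
Then T_B = 1.33642 × 341.137 = 455.9 N.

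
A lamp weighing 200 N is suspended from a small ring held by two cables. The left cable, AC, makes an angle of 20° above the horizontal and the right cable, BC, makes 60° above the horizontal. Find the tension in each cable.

ΣF_x = 0: −T_AC·cos20° + T_BC·cos60° = 0 → T_BC = 1.87939·T_AC.
ΣF_y = 0: T_AC·sin20° + T_BC·sin60° = 200.
Substitute: T_AC·(0.34202 + 1.87939·0.866025) = 200 → T_AC = 101.542 ≈ 101.5 N.
Then T_BC = 1.87939 × 101.542 = 190.8 N.

T_AC = 101.5 N, T_BC = 190.8 N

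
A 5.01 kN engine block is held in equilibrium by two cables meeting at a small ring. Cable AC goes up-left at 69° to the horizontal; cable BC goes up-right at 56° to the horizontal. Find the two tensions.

ΣF_x = 0: −T_AC·cos69° + T_BC·cos56° = 0 → T_BC = 0.640866·T_AC.
ΣF_y = 0: T_AC·sin69° + T_BC·sin56° = 5.01.
Substitute: T_AC·(0.93358 + 0.640866·0.829038) = 5.01 → T_AC = 3.42007 ≈ 3.420 kN.
Then T_BC = 0.640866 × 3.42007 = 2.192 kN.

T_AC = 3.420 kN, T_BC = 2.192 kN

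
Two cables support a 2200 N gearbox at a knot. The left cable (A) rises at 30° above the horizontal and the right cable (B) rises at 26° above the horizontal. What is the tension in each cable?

T_A = 2385 N, T_B = 2298 N

ΣF_x = 0: −T_A·cos30° + T_B·cos26° = 0 → T_B = 0.963542·T_A.
ΣF_y = 0: T_A·sin30° + T_B·sin26° = 2200.
Substitute: T_A·(0.5 + 0.963542·0.438371) = 2200 → T_A = 2385.11 ≈ 2385 N.
Then T_B = 0.963542 × 2385.11 = 2298 N.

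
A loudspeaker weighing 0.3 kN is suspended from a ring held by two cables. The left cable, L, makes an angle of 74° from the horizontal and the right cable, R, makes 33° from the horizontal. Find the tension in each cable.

ΣF_x = 0: −T_L·cos74° + T_R·cos33° = 0 → T_R = 0.32866·T_L.
ΣF_y = 0: T_L·sin74° + T_R·sin33° = 0.3.
Substitute: T_L·(0.961262 + 0.32866·0.544639) = 0.3 → T_L = 0.263097 ≈ 0.2631 kN.
Then T_R = 0.32866 × 0.263097 = 0.08647 kN.

T_L = 0.2631 kN, T_R = 0.08647 kN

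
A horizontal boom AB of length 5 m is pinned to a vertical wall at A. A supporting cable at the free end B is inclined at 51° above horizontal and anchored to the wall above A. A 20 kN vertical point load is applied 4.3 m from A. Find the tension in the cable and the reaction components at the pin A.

ΣM about A: T·sin51°·5 − 20·4.3 = 0 → T = 86/(5·0.777146) = 22.1323 ≈ 22.13 kN.
ΣF_x = 0: A_x − T·cos51° = 0 → A_x = 22.1323 × 0.62932 = 13.93 kN.
ΣF_y = 0: A_y + T·sin51° − 20 = 0 → A_y = 20 − 22.1323 × 0.777146 = 2.800 kN.

T = 22.13 kN, A_x = 13.93 kN, A_y = 2.800 kN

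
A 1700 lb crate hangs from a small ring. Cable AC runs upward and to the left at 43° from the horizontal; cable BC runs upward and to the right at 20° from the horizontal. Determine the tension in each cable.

T_AC = 1793 lb, T_BC = 1395 lb

ΣF_x = 0: −T_AC·cos43° + T_BC·cos20° = 0 → T_BC = 0.77829·T_AC.
ΣF_y = 0: T_AC·sin43° + T_BC·sin20° = 1700.
Substitute: T_AC·(0.681998 + 0.77829·0.34202) = 1700 → T_AC = 1792.89 ≈ 1793 lb.
Then T_BC = 0.77829 × 1792.89 = 1395 lb.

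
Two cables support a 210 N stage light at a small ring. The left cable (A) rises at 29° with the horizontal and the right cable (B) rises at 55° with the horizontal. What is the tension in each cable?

ΣF_x = 0: −T_A·cos29° + T_B·cos55° = 0 → T_B = 1.52485·T_A.
ΣF_y = 0: T_A·sin29° + T_B·sin55° = 210.
Substitute: T_A·(0.48481 + 1.52485·0.819152) = 210 → T_A = 121.115 ≈ 121.1 N.
Then T_B = 1.52485 × 121.115 = 184.7 N.

T_A = 121.1 N, T_B = 184.7 N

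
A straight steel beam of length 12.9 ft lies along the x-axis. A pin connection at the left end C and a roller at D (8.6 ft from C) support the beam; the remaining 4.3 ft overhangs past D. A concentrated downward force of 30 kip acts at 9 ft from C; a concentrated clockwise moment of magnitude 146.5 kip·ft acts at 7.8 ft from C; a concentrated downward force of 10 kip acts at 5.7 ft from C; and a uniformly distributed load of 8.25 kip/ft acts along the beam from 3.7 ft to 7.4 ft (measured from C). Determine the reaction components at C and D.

Resultant of the distributed load: 8.25 × 3.7 = 30.525 kip at 5.55 ft from C.
ΣM about C: D_y·8.6 − 30·9 − 146.5 − 10·5.7 − (8.25·3.7)·5.55 = 0 → D_y = 642.91375/8.6 = 74.7574 ≈ 74.76 kip.
ΣF_y = 0: C_y + 74.7574 − 30 − 10 − 8.25·3.7 = 0 → C_y = -4.232 kip.
ΣF_x = 0: no horizontal applied forces, so C_x = 0.

C_x = 0, C_y = -4.232 kip, D_y = 74.76 kip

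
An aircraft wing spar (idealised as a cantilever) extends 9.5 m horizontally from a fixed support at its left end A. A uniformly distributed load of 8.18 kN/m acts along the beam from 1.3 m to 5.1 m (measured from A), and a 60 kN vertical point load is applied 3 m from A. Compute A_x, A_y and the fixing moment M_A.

A_x = 0, A_y = 91.08 kN, M_A = 279.5 kN·m

Resultant of the distributed load: 8.18 × 3.8 = 31.084 kN at 3.2 m from A.
ΣF_x = 0: A_x = 0.
ΣF_y = 0: A_y − 8.18·3.8 − 60 = 0 → A_y = 91.08 kN.
ΣM about A: M_A − (8.18·3.8)·3.2 − 60·3 = 0 → M_A = 279.5 kN·m.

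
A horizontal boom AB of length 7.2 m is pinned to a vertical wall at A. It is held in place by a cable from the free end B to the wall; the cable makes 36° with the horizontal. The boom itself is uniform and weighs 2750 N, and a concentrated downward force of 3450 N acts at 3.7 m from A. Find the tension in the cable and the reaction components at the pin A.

T = 5356 N, A_x = 4333 N, A_y = 3052 N

ΣM about A: T·sin36°·7.2 − 2750·3.6 − 3450·3.7 = 0 → T = 22665/(7.2·0.587785) = 5355.56 ≈ 5356 N.
ΣF_x = 0: A_x − T·cos36° = 0 → A_x = 5355.56 × 0.809017 = 4333 N.
ΣF_y = 0: A_y + T·sin36° − 2750 − 3450 = 0 → A_y = 6200 − 5355.56 × 0.587785 = 3052 N.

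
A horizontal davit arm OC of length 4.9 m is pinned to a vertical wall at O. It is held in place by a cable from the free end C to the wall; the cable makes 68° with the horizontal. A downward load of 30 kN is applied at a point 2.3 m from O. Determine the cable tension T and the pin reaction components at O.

T = 15.19 kN, O_x = 5.689 kN, O_y = 15.92 kN

ΣM about O: T·sin68°·4.9 − 30·2.3 = 0 → T = 69/(4.9·0.927184) = 15.1875 ≈ 15.19 kN.
ΣF_x = 0: O_x − T·cos68° = 0 → O_x = 15.1875 × 0.374607 = 5.689 kN.
ΣF_y = 0: O_y + T·sin68° − 30 = 0 → O_y = 30 − 15.1875 × 0.927184 = 15.92 kN.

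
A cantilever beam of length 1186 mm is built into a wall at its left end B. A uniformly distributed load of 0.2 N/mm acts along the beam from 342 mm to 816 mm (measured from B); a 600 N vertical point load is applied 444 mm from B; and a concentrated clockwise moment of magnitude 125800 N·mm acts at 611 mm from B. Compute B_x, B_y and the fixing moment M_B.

B_x = 0, B_y = 694.8 N, M_B = 447100 N·mm

Resultant of the distributed load: 0.2 × 474 = 94.8 N at 579 mm from B.
ΣF_x = 0: B_x = 0.
ΣF_y = 0: B_y − 0.2·474 − 600 = 0 → B_y = 694.8 N.
ΣM about B: M_B − (0.2·474)·579 − 600·444 − 125800 = 0 → M_B = 447100 N·mm.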